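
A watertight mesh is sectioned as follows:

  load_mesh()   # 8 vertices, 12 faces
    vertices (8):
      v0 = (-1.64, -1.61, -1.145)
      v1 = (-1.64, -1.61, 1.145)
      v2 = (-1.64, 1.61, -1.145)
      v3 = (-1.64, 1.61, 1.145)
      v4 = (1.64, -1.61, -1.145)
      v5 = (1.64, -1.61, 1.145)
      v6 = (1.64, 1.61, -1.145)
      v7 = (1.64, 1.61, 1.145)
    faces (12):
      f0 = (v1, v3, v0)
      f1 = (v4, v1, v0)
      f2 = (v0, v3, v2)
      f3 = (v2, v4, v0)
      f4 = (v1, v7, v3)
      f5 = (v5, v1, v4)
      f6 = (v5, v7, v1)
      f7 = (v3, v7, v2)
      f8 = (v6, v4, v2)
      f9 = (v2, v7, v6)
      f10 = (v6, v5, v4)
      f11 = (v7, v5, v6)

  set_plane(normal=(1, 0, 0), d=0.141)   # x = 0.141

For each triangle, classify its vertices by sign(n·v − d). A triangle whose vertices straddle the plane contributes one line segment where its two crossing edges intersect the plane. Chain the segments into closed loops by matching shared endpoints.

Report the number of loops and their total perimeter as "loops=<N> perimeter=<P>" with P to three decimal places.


Straddling triangles (8 of 12):
  (v4,v1,v0) [+--] → (0.141, -1.61, -0.0984421)–(0.141, -1.61, -1.145)  len=1.0466
  (v2,v4,v0) [-+-] → (0.141, -0.138421, -1.145)–(0.141, -1.61, -1.145)  len=1.4716
  (v1,v7,v3) [-+-] → (0.141, 0.138421, 1.145)–(0.141, 1.61, 1.145)  len=1.4716
  (v5,v1,v4) [+-+] → (0.141, -1.61, 1.145)–(0.141, -1.61, -0.0984421)  len=1.2434
  (v5,v7,v1) [++-] → (0.141, 0.138421, 1.145)–(0.141, -1.61, 1.145)  len=1.7484
  (v3,v7,v2) [-+-] → (0.141, 1.61, 1.145)–(0.141, 1.61, 0.0984421)  len=1.0466
  (v6,v4,v2) [++-] → (0.141, -0.138421, -1.145)–(0.141, 1.61, -1.145)  len=1.7484
  (v2,v7,v6) [-++] → (0.141, 1.61, 0.0984421)–(0.141, 1.61, -1.145)  len=1.2434

Chained into 1 loop(s):
  loop 1: 8 segments, perimeter = 11.0200
Total perimeter = 11.020

loops=1 perimeter=11.020


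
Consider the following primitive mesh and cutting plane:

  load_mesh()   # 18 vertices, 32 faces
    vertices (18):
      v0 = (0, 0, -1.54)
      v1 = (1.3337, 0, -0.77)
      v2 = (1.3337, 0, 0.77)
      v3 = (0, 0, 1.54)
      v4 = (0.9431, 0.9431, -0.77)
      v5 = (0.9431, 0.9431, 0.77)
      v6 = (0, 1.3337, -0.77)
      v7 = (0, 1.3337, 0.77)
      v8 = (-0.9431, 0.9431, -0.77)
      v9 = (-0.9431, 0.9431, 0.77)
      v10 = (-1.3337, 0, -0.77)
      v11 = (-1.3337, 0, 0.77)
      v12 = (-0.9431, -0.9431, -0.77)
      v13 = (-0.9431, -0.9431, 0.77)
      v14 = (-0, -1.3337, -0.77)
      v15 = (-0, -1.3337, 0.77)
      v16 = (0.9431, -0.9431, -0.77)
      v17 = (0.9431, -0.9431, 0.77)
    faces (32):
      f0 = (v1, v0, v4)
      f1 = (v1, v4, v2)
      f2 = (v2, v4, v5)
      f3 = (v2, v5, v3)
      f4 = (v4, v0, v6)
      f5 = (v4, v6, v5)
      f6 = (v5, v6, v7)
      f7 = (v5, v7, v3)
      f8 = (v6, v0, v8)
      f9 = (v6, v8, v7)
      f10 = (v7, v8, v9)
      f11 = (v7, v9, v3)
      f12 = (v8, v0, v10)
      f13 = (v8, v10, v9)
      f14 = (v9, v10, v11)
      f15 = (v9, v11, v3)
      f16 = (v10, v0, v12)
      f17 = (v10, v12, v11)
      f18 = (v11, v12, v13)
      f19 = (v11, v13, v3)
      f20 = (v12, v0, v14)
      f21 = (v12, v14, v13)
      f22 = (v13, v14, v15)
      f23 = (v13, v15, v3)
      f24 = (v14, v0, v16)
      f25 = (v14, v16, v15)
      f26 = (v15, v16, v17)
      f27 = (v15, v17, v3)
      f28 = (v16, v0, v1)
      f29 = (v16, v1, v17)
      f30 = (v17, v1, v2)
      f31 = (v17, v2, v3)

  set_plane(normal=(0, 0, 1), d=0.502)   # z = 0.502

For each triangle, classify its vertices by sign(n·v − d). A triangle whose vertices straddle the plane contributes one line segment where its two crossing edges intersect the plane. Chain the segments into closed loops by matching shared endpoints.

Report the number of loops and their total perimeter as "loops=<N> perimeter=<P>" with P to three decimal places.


Straddling triangles (16 of 32):
  (v1,v4,v2) [--+] → (1.26573, 0.164124, 0.502)–(1.3337, 0, 0.502)  len=0.1776
  (v2,v4,v5) [+-+] → (1.26573, 0.164124, 0.502)–(0.9431, 0.9431, 0.502)  len=0.8431
  (v4,v6,v5) [--+] → (0.778976, 1.01107, 0.502)–(0.9431, 0.9431, 0.502)  len=0.1776
  (v5,v6,v7) [+-+] → (0.778976, 1.01107, 0.502)–(0, 1.3337, 0.502)  len=0.8431
  (v6,v8,v7) [--+] → (-0.164124, 1.26573, 0.502)–(0, 1.3337, 0.502)  len=0.1776
  (v7,v8,v9) [+-+] → (-0.164124, 1.26573, 0.502)–(-0.9431, 0.9431, 0.502)  len=0.8431
  (v8,v10,v9) [--+] → (-1.01107, 0.778976, 0.502)–(-0.9431, 0.9431, 0.502)  len=0.1776
  (v9,v10,v11) [+-+] → (-1.01107, 0.778976, 0.502)–(-1.3337, 0, 0.502)  len=0.8431
  (v10,v12,v11) [--+] → (-1.26573, -0.164124, 0.502)–(-1.3337, 0, 0.502)  len=0.1776
  (v11,v12,v13) [+-+] → (-1.26573, -0.164124, 0.502)–(-0.9431, -0.9431, 0.502)  len=0.8431
  (v12,v14,v13) [--+] → (-0.778976, -1.01107, 0.502)–(-0.9431, -0.9431, 0.502)  len=0.1776
  (v13,v14,v15) [+-+] → (-0.778976, -1.01107, 0.502)–(0, -1.3337, 0.502)  len=0.8431
  (v14,v16,v15) [--+] → (0.164124, -1.26573, 0.502)–(0, -1.3337, 0.502)  len=0.1776
  (v15,v16,v17) [+-+] → (0.164124, -1.26573, 0.502)–(0.9431, -0.9431, 0.502)  len=0.8431
  (v16,v1,v17) [--+] → (1.01107, -0.778976, 0.502)–(0.9431, -0.9431, 0.502)  len=0.1776
  (v17,v1,v2) [+-+] → (1.01107, -0.778976, 0.502)–(1.3337, 0, 0.502)  len=0.8431

Chained into 1 loop(s):
  loop 1: 16 segments, perimeter = 8.1663
Total perimeter = 8.166

loops=1 perimeter=8.166


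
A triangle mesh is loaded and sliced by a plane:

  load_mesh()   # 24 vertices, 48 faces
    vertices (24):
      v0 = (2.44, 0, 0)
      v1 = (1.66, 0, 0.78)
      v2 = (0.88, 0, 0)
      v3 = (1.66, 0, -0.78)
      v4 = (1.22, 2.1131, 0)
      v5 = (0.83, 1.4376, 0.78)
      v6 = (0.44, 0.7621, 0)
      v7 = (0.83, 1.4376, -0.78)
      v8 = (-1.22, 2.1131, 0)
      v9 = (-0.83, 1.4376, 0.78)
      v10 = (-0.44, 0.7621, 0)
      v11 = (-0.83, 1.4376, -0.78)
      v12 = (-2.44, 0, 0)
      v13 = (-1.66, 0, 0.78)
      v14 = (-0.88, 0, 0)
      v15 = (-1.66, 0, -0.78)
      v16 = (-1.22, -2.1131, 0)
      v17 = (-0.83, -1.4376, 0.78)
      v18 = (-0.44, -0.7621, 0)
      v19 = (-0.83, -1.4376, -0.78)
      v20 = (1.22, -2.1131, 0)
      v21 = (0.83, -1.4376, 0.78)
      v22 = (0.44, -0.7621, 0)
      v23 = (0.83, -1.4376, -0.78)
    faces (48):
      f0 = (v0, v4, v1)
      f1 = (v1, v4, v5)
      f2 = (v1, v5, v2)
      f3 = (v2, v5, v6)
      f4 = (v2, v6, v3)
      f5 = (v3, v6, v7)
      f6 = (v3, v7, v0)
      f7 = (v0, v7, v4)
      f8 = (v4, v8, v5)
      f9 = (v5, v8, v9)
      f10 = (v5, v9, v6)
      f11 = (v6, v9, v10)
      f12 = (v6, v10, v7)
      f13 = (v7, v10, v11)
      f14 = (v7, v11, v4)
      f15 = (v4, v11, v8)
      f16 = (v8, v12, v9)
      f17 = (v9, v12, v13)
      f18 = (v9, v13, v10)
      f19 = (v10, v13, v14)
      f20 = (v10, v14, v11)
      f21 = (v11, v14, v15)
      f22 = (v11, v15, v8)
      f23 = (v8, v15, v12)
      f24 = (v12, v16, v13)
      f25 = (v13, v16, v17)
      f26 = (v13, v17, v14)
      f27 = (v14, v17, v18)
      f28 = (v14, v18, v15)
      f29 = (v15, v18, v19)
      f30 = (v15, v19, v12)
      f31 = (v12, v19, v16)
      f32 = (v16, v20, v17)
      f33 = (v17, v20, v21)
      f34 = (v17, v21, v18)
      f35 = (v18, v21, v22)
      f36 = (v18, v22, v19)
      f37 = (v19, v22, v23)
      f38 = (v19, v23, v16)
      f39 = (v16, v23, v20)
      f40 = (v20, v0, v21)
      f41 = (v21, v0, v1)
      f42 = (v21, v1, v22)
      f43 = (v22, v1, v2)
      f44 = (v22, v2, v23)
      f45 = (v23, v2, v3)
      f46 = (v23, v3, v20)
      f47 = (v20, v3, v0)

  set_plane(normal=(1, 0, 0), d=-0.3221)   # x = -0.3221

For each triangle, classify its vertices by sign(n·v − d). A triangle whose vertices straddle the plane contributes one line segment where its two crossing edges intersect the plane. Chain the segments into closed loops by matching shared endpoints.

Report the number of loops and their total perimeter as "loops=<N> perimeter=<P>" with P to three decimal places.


Straddling triangles (16 of 48):
  (v4,v8,v5) [+-+] → (-0.3221, 2.1131, 0)–(-0.3221, 1.81723, 0.34164)  len=0.4519
  (v5,v8,v9) [+--] → (-0.3221, 1.81723, 0.34164)–(-0.3221, 1.4376, 0.78)  len=0.5799
  (v5,v9,v6) [+-+] → (-0.3221, 1.4376, 0.78)–(-0.3221, 1.16745, 0.468061)  len=0.4127
  (v6,v9,v10) [+--] → (-0.3221, 1.16745, 0.468061)–(-0.3221, 0.7621, 0)  len=0.6192
  (v6,v10,v7) [+-+] → (-0.3221, 0.7621, 0)–(-0.3221, 0.82481, -0.072411)  len=0.0958
  (v7,v10,v11) [+--] → (-0.3221, 0.82481, -0.072411)–(-0.3221, 1.4376, -0.78)  len=0.9361
  (v7,v11,v4) [+-+] → (-0.3221, 1.4376, -0.78)–(-0.3221, 1.60496, -0.58675)  len=0.2556
  (v4,v11,v8) [+--] → (-0.3221, 1.60496, -0.58675)–(-0.3221, 2.1131, 0)  len=0.7762
  (v16,v20,v17) [-+-] → (-0.3221, -2.1131, 0)–(-0.3221, -1.60496, 0.58675)  len=0.7762
  (v17,v20,v21) [-++] → (-0.3221, -1.60496, 0.58675)–(-0.3221, -1.4376, 0.78)  len=0.2556
  (v17,v21,v18) [-+-] → (-0.3221, -1.4376, 0.78)–(-0.3221, -0.82481, 0.072411)  len=0.9361
  (v18,v21,v22) [-++] → (-0.3221, -0.82481, 0.072411)–(-0.3221, -0.7621, 0)  len=0.0958
  (v18,v22,v19) [-+-] → (-0.3221, -0.7621, 0)–(-0.3221, -1.16745, -0.468061)  len=0.6192
  (v19,v22,v23) [-++] → (-0.3221, -1.16745, -0.468061)–(-0.3221, -1.4376, -0.78)  len=0.4127
  (v19,v23,v16) [-+-] → (-0.3221, -1.4376, -0.78)–(-0.3221, -1.81723, -0.34164)  len=0.5799
  (v16,v23,v20) [-++] → (-0.3221, -1.81723, -0.34164)–(-0.3221, -2.1131, 0)  len=0.4519

Chained into 2 loop(s):
  loop 1: 8 segments, perimeter = 4.1274
  loop 2: 8 segments, perimeter = 4.1274
Total perimeter = 8.255

loops=2 perimeter=8.255


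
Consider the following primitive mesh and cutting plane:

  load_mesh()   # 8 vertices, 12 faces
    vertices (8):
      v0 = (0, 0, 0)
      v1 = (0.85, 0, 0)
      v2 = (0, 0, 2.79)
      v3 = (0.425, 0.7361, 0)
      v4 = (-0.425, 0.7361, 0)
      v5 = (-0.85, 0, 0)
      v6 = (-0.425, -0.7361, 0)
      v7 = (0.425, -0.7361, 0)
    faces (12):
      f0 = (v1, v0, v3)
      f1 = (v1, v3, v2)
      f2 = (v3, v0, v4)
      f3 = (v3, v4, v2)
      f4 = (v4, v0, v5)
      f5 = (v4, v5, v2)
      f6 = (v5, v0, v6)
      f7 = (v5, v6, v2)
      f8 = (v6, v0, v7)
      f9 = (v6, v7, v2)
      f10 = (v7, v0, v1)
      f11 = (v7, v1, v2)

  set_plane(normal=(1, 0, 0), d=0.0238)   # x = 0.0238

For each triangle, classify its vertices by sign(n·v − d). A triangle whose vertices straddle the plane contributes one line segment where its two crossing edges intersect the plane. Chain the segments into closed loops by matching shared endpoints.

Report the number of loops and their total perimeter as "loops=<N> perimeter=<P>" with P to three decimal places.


Straddling triangles (8 of 12):
  (v1,v0,v3) [+-+] → (0.0238, 0, 0)–(0.0238, 0.0412216, 0)  len=0.0412
  (v1,v3,v2) [++-] → (0.0238, 0.0412216, 2.63376)–(0.0238, 0, 2.71188)  len=0.0883
  (v3,v0,v4) [+--] → (0.0238, 0.0412216, 0)–(0.0238, 0.7361, 0)  len=0.6949
  (v3,v4,v2) [+--] → (0.0238, 0.7361, 0)–(0.0238, 0.0412216, 2.63376)  len=2.7239
  (v6,v0,v7) [--+] → (0.0238, -0.0412216, 0)–(0.0238, -0.7361, 0)  len=0.6949
  (v6,v7,v2) [-+-] → (0.0238, -0.7361, 0)–(0.0238, -0.0412216, 2.63376)  len=2.7239
  (v7,v0,v1) [+-+] → (0.0238, -0.0412216, 0)–(0.0238, 0, 0)  len=0.0412
  (v7,v1,v2) [++-] → (0.0238, 0, 2.71188)–(0.0238, -0.0412216, 2.63376)  len=0.0883

Chained into 1 loop(s):
  loop 1: 8 segments, perimeter = 7.0966
Total perimeter = 7.097

loops=1 perimeter=7.097


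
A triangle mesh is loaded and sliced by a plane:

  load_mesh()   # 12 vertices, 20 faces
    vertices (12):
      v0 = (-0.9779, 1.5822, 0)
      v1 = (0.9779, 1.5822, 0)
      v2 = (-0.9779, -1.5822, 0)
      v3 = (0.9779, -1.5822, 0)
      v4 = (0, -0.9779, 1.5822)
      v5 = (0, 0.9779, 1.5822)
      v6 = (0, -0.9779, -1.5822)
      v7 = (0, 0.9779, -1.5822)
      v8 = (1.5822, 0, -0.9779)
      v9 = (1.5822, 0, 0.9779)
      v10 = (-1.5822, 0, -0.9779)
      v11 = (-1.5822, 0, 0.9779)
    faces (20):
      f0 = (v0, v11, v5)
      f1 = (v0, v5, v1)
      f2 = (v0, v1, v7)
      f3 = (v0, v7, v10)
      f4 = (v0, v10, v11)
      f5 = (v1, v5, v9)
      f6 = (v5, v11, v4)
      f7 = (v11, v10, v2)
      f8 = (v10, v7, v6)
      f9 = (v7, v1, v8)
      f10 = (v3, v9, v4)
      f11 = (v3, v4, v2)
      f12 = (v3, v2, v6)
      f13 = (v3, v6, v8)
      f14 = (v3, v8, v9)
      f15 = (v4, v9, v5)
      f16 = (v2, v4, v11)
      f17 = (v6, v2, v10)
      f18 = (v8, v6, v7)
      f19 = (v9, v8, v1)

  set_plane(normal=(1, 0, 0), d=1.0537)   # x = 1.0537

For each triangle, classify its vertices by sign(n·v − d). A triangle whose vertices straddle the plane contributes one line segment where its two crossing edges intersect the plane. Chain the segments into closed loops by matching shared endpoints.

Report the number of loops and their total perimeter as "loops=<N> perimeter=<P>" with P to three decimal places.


Straddling triangles (8 of 20):
  (v1,v5,v9) [--+] → (1.0537, 0.326647, 1.17975)–(1.0537, 1.38374, 0.122662)  len=1.4950
  (v7,v1,v8) [--+] → (1.0537, 1.38374, -0.122662)–(1.0537, 0.326647, -1.17975)  len=1.4950
  (v3,v9,v4) [-+-] → (1.0537, -1.38374, 0.122662)–(1.0537, -0.326647, 1.17975)  len=1.4950
  (v3,v6,v8) [--+] → (1.0537, -0.326647, -1.17975)–(1.0537, -1.38374, -0.122662)  len=1.4950
  (v3,v8,v9) [-++] → (1.0537, -1.38374, -0.122662)–(1.0537, -1.38374, 0.122662)  len=0.2453
  (v4,v9,v5) [-+-] → (1.0537, -0.326647, 1.17975)–(1.0537, 0.326647, 1.17975)  len=0.6533
  (v8,v6,v7) [+--] → (1.0537, -0.326647, -1.17975)–(1.0537, 0.326647, -1.17975)  len=0.6533
  (v9,v8,v1) [++-] → (1.0537, 1.38374, -0.122662)–(1.0537, 1.38374, 0.122662)  len=0.2453

Chained into 1 loop(s):
  loop 1: 8 segments, perimeter = 7.7770
Total perimeter = 7.777

loops=1 perimeter=7.777


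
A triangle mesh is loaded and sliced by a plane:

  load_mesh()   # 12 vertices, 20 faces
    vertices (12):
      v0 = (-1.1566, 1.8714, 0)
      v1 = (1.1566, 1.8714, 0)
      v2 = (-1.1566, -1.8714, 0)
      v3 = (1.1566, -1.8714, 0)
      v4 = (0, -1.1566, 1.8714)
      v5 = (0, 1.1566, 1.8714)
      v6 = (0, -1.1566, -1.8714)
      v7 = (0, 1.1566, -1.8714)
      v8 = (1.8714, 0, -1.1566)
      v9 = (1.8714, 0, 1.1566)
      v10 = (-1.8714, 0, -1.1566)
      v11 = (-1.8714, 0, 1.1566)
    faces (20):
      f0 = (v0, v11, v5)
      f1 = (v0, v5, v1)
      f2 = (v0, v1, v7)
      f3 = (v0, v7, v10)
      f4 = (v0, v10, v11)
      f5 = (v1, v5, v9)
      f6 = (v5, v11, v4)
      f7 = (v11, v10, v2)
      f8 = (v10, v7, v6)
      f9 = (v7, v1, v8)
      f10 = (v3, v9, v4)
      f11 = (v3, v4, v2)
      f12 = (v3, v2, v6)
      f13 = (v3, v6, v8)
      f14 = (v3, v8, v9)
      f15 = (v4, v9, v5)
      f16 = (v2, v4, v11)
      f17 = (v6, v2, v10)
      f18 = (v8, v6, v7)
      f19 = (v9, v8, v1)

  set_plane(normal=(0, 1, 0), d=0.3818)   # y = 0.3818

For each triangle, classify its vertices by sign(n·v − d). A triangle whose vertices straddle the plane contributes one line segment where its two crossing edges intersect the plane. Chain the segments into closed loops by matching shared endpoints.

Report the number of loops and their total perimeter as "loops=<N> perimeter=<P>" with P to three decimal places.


Straddling triangles (10 of 20):
  (v0,v11,v5) [+-+] → (-1.72557, 0.3818, 0.920632)–(-1.25364, 0.3818, 1.39256)  len=0.6674
  (v0,v7,v10) [++-] → (-1.25364, 0.3818, -1.39256)–(-1.72557, 0.3818, -0.920632)  len=0.6674
  (v0,v10,v11) [+--] → (-1.72557, 0.3818, -0.920632)–(-1.72557, 0.3818, 0.920632)  len=1.8413
  (v1,v5,v9) [++-] → (1.25364, 0.3818, 1.39256)–(1.72557, 0.3818, 0.920632)  len=0.6674
  (v5,v11,v4) [+--] → (-1.25364, 0.3818, 1.39256)–(0, 0.3818, 1.8714)  len=1.3420
  (v10,v7,v6) [-+-] → (-1.25364, 0.3818, -1.39256)–(0, 0.3818, -1.8714)  len=1.3420
  (v7,v1,v8) [++-] → (1.72557, 0.3818, -0.920632)–(1.25364, 0.3818, -1.39256)  len=0.6674
  (v4,v9,v5) [--+] → (1.25364, 0.3818, 1.39256)–(0, 0.3818, 1.8714)  len=1.3420
  (v8,v6,v7) [--+] → (0, 0.3818, -1.8714)–(1.25364, 0.3818, -1.39256)  len=1.3420
  (v9,v8,v1) [--+] → (1.72557, 0.3818, -0.920632)–(1.72557, 0.3818, 0.920632)  len=1.8413

Chained into 1 loop(s):
  loop 1: 10 segments, perimeter = 11.7201
Total perimeter = 11.720

loops=1 perimeter=11.720


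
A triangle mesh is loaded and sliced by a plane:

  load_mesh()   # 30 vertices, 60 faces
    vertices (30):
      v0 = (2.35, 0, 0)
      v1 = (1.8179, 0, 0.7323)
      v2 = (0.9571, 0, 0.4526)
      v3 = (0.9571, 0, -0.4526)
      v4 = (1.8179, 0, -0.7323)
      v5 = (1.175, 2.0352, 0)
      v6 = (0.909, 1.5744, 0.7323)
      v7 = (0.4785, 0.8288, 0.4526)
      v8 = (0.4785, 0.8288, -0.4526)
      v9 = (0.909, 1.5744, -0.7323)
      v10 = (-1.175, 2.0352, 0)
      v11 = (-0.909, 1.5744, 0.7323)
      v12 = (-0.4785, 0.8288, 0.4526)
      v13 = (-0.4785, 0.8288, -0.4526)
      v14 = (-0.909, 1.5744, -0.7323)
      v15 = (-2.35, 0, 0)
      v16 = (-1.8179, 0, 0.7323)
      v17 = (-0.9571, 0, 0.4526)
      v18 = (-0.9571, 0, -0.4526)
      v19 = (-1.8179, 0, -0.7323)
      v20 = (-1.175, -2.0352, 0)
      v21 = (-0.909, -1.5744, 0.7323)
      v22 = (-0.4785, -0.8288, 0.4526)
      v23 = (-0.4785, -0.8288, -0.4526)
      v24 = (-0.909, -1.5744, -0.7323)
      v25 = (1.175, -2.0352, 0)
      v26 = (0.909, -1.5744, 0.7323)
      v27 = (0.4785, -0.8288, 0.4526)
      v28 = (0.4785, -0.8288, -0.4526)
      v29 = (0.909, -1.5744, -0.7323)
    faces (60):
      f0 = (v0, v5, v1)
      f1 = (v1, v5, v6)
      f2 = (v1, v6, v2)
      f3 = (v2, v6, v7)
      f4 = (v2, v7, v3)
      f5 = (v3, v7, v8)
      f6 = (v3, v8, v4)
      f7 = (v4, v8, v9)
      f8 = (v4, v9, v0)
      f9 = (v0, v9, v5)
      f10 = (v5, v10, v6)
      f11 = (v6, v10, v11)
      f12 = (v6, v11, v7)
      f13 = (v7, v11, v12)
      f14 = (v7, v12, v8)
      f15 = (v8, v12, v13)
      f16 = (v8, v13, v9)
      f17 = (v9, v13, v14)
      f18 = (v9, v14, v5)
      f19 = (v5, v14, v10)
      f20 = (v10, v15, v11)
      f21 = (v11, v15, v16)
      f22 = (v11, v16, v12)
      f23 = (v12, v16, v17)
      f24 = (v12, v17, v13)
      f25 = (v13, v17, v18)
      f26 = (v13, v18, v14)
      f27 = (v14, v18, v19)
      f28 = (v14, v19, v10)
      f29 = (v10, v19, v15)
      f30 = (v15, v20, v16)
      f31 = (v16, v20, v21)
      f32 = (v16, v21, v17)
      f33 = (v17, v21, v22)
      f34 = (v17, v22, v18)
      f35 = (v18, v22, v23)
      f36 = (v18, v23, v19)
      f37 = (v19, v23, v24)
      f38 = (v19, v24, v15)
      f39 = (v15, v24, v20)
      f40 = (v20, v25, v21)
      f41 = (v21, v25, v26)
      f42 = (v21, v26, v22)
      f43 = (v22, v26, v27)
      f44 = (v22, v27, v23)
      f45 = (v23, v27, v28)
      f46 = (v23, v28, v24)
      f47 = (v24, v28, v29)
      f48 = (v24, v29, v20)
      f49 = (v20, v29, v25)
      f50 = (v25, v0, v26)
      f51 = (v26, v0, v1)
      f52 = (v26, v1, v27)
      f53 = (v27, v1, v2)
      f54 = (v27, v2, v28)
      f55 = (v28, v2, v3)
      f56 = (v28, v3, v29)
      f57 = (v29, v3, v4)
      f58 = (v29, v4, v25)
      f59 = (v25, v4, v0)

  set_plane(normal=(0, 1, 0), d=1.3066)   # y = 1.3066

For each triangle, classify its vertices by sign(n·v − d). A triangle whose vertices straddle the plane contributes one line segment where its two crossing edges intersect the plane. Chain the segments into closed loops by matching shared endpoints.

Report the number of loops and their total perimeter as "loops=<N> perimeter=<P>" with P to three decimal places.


loops=1 perimeter=7.939

Straddling triangles (18 of 60):
  (v0,v5,v1) [-+-] → (1.59565, 1.3066, 0)–(1.40516, 1.3066, 0.262163)  len=0.3241
  (v1,v5,v6) [-++] → (1.40516, 1.3066, 0.262163)–(1.0636, 1.3066, 0.7323)  len=0.5811
  (v1,v6,v2) [-+-] → (1.0636, 1.3066, 0.7323)–(0.917182, 1.3066, 0.684724)  len=0.1540
  (v2,v6,v7) [-+-] → (0.917182, 1.3066, 0.684724)–(0.754376, 1.3066, 0.631839)  len=0.1712
  (v4,v8,v9) [--+] → (0.754376, 1.3066, -0.631839)–(1.0636, 1.3066, -0.7323)  len=0.3251
  (v4,v9,v0) [-+-] → (1.0636, 1.3066, -0.7323)–(1.15411, 1.3066, -0.607738)  len=0.1540
  (v0,v9,v5) [-++] → (1.15411, 1.3066, -0.607738)–(1.59565, 1.3066, 0)  len=0.7512
  (v6,v11,v7) [++-] → (-0.410646, 1.3066, 0.631839)–(0.754376, 1.3066, 0.631839)  len=1.1650
  (v7,v11,v12) [-+-] → (-0.410646, 1.3066, 0.631839)–(-0.754376, 1.3066, 0.631839)  len=0.3437
  (v8,v13,v9) [--+] → (0.410646, 1.3066, -0.631839)–(0.754376, 1.3066, -0.631839)  len=0.3437
  (v9,v13,v14) [+-+] → (0.410646, 1.3066, -0.631839)–(-0.754376, 1.3066, -0.631839)  len=1.1650
  (v10,v15,v11) [+-+] → (-1.59565, 1.3066, 0)–(-1.15411, 1.3066, 0.607738)  len=0.7512
  (v11,v15,v16) [+--] → (-1.15411, 1.3066, 0.607738)–(-1.0636, 1.3066, 0.7323)  len=0.1540
  (v11,v16,v12) [+--] → (-1.0636, 1.3066, 0.7323)–(-0.754376, 1.3066, 0.631839)  len=0.3251
  (v13,v18,v14) [--+] → (-0.917182, 1.3066, -0.684724)–(-0.754376, 1.3066, -0.631839)  len=0.1712
  (v14,v18,v19) [+--] → (-0.917182, 1.3066, -0.684724)–(-1.0636, 1.3066, -0.7323)  len=0.1540
  (v14,v19,v10) [+-+] → (-1.0636, 1.3066, -0.7323)–(-1.40516, 1.3066, -0.262163)  len=0.5811
  (v10,v19,v15) [+--] → (-1.40516, 1.3066, -0.262163)–(-1.59565, 1.3066, 0)  len=0.3241

Chained into 1 loop(s):
  loop 1: 18 segments, perimeter = 7.9387
Total perimeter = 7.939


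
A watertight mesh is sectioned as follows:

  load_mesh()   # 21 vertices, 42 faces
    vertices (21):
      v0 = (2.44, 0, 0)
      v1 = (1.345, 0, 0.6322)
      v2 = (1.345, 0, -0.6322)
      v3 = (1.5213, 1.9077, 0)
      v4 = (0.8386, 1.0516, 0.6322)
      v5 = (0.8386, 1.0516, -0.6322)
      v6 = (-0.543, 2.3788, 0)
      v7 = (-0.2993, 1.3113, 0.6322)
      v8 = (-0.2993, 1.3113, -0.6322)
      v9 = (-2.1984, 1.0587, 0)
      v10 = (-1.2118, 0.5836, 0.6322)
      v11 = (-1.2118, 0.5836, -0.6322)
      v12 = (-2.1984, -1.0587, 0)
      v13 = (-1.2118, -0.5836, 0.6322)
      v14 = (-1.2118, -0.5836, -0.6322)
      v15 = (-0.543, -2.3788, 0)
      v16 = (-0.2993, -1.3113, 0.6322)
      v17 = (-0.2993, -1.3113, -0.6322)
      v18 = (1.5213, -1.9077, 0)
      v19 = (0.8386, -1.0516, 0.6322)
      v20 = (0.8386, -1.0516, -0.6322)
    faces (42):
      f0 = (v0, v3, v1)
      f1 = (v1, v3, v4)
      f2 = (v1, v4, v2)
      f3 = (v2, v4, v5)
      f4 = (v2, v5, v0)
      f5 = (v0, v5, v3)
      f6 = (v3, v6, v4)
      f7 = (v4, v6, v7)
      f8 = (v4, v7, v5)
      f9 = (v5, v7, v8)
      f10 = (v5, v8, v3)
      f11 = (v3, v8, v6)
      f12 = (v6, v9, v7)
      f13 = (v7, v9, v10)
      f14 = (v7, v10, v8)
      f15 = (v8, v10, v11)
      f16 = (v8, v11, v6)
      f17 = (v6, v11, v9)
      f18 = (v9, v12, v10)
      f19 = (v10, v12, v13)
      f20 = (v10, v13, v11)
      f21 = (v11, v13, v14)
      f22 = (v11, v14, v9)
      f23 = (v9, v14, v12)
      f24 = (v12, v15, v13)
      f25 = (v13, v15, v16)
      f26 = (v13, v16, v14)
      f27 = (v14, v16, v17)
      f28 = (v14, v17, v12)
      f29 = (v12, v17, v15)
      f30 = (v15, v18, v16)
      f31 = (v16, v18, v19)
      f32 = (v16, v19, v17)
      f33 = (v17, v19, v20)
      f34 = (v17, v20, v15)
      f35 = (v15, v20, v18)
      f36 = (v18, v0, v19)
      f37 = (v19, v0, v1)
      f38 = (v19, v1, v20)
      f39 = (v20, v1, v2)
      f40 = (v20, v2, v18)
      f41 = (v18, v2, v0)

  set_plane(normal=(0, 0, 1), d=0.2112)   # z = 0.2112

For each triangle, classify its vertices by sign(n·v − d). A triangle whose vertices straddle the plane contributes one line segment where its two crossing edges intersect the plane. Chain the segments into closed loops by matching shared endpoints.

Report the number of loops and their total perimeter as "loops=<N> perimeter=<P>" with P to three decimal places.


Straddling triangles (28 of 42):
  (v0,v3,v1) [--+] → (1.4624, 1.27039, 0.2112)–(2.07419, 0, 0.2112)  len=1.4100
  (v1,v3,v4) [+-+] → (1.4624, 1.27039, 0.2112)–(1.29323, 1.6217, 0.2112)  len=0.3899
  (v1,v4,v2) [++-] → (1.00721, 0.701455, 0.2112)–(1.345, 0, 0.2112)  len=0.7785
  (v2,v4,v5) [-+-] → (1.00721, 0.701455, 0.2112)–(0.8386, 1.0516, 0.2112)  len=0.3886
  (v3,v6,v4) [--+] → (-0.0814468, 1.93542, 0.2112)–(1.29323, 1.6217, 0.2112)  len=1.4100
  (v4,v6,v7) [+-+] → (-0.0814468, 1.93542, 0.2112)–(-0.461587, 2.02218, 0.2112)  len=0.3899
  (v4,v7,v5) [++-] → (0.07958, 1.22483, 0.2112)–(0.8386, 1.0516, 0.2112)  len=0.7785
  (v5,v7,v8) [-+-] → (0.07958, 1.22483, 0.2112)–(-0.2993, 1.3113, 0.2112)  len=0.3886
  (v6,v9,v7) [--+] → (-1.56396, 1.14309, 0.2112)–(-0.461587, 2.02218, 0.2112)  len=1.4100
  (v7,v9,v10) [+-+] → (-1.56396, 1.14309, 0.2112)–(-1.86881, 0.899983, 0.2112)  len=0.3899
  (v7,v10,v8) [++-] → (-0.90797, 0.825898, 0.2112)–(-0.2993, 1.3113, 0.2112)  len=0.7785
  (v8,v10,v11) [-+-] → (-0.90797, 0.825898, 0.2112)–(-1.2118, 0.5836, 0.2112)  len=0.3886
  (v9,v12,v10) [--+] → (-1.86881, -0.510054, 0.2112)–(-1.86881, 0.899983, 0.2112)  len=1.4100
  (v10,v12,v13) [+-+] → (-1.86881, -0.510054, 0.2112)–(-1.86881, -0.899983, 0.2112)  len=0.3899
  (v10,v13,v11) [++-] → (-1.2118, -0.194964, 0.2112)–(-1.2118, 0.5836, 0.2112)  len=0.7786
  (v11,v13,v14) [-+-] → (-1.2118, -0.194964, 0.2112)–(-1.2118, -0.5836, 0.2112)  len=0.3886
  (v12,v15,v13) [--+] → (-0.766427, -1.77907, 0.2112)–(-1.86881, -0.899983, 0.2112)  len=1.4100
  (v13,v15,v16) [+-+] → (-0.766427, -1.77907, 0.2112)–(-0.461587, -2.02218, 0.2112)  len=0.3899
  (v13,v16,v14) [++-] → (-0.60313, -1.069, 0.2112)–(-1.2118, -0.5836, 0.2112)  len=0.7785
  (v14,v16,v17) [-+-] → (-0.60313, -1.069, 0.2112)–(-0.2993, -1.3113, 0.2112)  len=0.3886
  (v15,v18,v16) [--+] → (0.913089, -1.70846, 0.2112)–(-0.461587, -2.02218, 0.2112)  len=1.4100
  (v16,v18,v19) [+-+] → (0.913089, -1.70846, 0.2112)–(1.29323, -1.6217, 0.2112)  len=0.3899
  (v16,v19,v17) [++-] → (0.45972, -1.13807, 0.2112)–(-0.2993, -1.3113, 0.2112)  len=0.7785
  (v17,v19,v20) [-+-] → (0.45972, -1.13807, 0.2112)–(0.8386, -1.0516, 0.2112)  len=0.3886
  (v18,v0,v19) [--+] → (1.90502, -0.35131, 0.2112)–(1.29323, -1.6217, 0.2112)  len=1.4100
  (v19,v0,v1) [+-+] → (1.90502, -0.35131, 0.2112)–(2.07419, 0, 0.2112)  len=0.3899
  (v19,v1,v20) [++-] → (1.17639, -0.350145, 0.2112)–(0.8386, -1.0516, 0.2112)  len=0.7785
  (v20,v1,v2) [-+-] → (1.17639, -0.350145, 0.2112)–(1.345, 0, 0.2112)  len=0.3886

Chained into 2 loop(s):
  loop 1: 14 segments, perimeter = 12.5995
  loop 2: 14 segments, perimeter = 8.1701
Total perimeter = 20.770

loops=2 perimeter=20.770


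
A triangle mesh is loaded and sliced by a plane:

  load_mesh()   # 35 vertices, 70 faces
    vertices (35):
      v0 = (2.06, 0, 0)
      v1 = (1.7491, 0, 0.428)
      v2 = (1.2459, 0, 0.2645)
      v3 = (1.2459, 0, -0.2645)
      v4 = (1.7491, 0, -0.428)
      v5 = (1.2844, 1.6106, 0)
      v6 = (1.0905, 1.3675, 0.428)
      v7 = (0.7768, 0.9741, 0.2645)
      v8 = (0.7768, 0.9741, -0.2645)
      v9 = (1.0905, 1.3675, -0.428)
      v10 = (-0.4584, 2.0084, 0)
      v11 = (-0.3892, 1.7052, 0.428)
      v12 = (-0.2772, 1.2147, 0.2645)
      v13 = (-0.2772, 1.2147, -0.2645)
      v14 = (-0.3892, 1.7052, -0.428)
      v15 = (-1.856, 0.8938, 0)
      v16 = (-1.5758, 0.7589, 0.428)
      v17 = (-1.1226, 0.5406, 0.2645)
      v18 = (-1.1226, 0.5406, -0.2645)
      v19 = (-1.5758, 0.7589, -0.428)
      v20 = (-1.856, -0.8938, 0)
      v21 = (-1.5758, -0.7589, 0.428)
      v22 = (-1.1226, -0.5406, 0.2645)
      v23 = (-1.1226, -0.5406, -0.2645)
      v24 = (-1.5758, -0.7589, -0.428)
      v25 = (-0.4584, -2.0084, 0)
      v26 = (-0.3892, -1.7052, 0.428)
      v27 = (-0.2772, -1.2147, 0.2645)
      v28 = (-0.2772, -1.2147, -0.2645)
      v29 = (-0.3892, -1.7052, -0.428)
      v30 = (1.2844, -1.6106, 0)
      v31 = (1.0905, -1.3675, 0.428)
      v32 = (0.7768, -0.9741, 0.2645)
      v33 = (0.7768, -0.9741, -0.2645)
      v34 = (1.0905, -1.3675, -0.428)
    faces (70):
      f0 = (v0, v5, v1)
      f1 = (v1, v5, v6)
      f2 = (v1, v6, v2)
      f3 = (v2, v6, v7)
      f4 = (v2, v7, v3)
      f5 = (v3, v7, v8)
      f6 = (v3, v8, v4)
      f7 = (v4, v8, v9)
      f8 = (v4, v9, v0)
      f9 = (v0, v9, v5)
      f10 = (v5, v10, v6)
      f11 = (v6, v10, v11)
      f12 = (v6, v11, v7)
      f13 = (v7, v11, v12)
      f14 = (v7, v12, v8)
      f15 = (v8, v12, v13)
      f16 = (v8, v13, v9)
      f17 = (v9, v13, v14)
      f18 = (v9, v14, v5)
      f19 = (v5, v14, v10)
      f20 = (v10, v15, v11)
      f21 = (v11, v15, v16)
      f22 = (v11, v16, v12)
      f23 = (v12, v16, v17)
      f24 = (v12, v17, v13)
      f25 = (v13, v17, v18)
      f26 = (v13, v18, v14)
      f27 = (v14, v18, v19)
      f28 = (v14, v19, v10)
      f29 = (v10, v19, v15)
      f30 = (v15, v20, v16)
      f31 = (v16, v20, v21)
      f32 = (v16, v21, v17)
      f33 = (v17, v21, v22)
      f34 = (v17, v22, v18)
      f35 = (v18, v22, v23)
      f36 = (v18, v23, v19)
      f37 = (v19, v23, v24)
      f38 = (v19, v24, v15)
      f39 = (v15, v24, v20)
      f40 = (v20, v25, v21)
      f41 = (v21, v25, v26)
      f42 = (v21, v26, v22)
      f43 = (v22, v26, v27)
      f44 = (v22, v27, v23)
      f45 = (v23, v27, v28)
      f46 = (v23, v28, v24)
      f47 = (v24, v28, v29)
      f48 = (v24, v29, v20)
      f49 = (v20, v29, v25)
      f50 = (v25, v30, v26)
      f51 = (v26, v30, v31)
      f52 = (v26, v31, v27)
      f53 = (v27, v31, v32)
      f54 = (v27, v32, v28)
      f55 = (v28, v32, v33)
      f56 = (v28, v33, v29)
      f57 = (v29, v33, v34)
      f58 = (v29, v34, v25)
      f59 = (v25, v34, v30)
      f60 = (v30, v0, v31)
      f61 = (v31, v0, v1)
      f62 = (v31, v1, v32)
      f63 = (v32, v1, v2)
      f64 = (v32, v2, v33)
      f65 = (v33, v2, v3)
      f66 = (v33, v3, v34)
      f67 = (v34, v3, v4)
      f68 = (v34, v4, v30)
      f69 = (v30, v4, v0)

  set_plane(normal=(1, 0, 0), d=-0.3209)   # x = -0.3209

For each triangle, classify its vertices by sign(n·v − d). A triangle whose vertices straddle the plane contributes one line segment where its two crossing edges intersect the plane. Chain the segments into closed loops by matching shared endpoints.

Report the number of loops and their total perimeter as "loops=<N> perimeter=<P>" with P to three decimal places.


Straddling triangles (24 of 70):
  (v5,v10,v6) [+-+] → (-0.3209, 1.97702, 0)–(-0.3209, 1.95151, 0.0379947)  len=0.0458
  (v6,v10,v11) [+--] → (-0.3209, 1.95151, 0.0379947)–(-0.3209, 1.68961, 0.428)  len=0.4698
  (v6,v11,v7) [+-+] → (-0.3209, 1.68961, 0.428)–(-0.3209, 1.66237, 0.418423)  len=0.0289
  (v7,v11,v12) [+-+] → (-0.3209, 1.66237, 0.418423)–(-0.3209, 1.40608, 0.328294)  len=0.2717
  (v9,v13,v14) [++-] → (-0.3209, 1.40608, -0.328294)–(-0.3209, 1.68961, -0.428)  len=0.3006
  (v9,v14,v5) [+-+] → (-0.3209, 1.68961, -0.428)–(-0.3209, 1.70134, -0.410533)  len=0.0210
  (v5,v14,v10) [+--] → (-0.3209, 1.70134, -0.410533)–(-0.3209, 1.97702, 0)  len=0.4945
  (v11,v16,v12) [--+] → (-0.3209, 1.19936, 0.270002)–(-0.3209, 1.40608, 0.328294)  len=0.2148
  (v12,v16,v17) [+--] → (-0.3209, 1.19936, 0.270002)–(-0.3209, 1.17985, 0.2645)  len=0.0203
  (v12,v17,v13) [+-+] → (-0.3209, 1.17985, 0.2645)–(-0.3209, 1.17985, -0.237155)  len=0.5017
  (v13,v17,v18) [+--] → (-0.3209, 1.17985, -0.237155)–(-0.3209, 1.17985, -0.2645)  len=0.0273
  (v13,v18,v14) [+--] → (-0.3209, 1.17985, -0.2645)–(-0.3209, 1.40608, -0.328294)  len=0.2351
  (v22,v26,v27) [--+] → (-0.3209, -1.40608, 0.328294)–(-0.3209, -1.17985, 0.2645)  len=0.2351
  (v22,v27,v23) [-+-] → (-0.3209, -1.17985, 0.2645)–(-0.3209, -1.17985, 0.237155)  len=0.0273
  (v23,v27,v28) [-++] → (-0.3209, -1.17985, 0.237155)–(-0.3209, -1.17985, -0.2645)  len=0.5017
  (v23,v28,v24) [-+-] → (-0.3209, -1.17985, -0.2645)–(-0.3209, -1.19936, -0.270002)  len=0.0203
  (v24,v28,v29) [-+-] → (-0.3209, -1.19936, -0.270002)–(-0.3209, -1.40608, -0.328294)  len=0.2148
  (v25,v30,v26) [-+-] → (-0.3209, -1.97702, 0)–(-0.3209, -1.70134, 0.410533)  len=0.4945
  (v26,v30,v31) [-++] → (-0.3209, -1.70134, 0.410533)–(-0.3209, -1.68961, 0.428)  len=0.0210
  (v26,v31,v27) [-++] → (-0.3209, -1.68961, 0.428)–(-0.3209, -1.40608, 0.328294)  len=0.3006
  (v28,v33,v29) [++-] → (-0.3209, -1.66237, -0.418423)–(-0.3209, -1.40608, -0.328294)  len=0.2717
  (v29,v33,v34) [-++] → (-0.3209, -1.66237, -0.418423)–(-0.3209, -1.68961, -0.428)  len=0.0289
  (v29,v34,v25) [-+-] → (-0.3209, -1.68961, -0.428)–(-0.3209, -1.95151, -0.0379947)  len=0.4698
  (v25,v34,v30) [-++] → (-0.3209, -1.95151, -0.0379947)–(-0.3209, -1.97702, 0)  len=0.0458

Chained into 2 loop(s):
  loop 1: 12 segments, perimeter = 2.6313
  loop 2: 12 segments, perimeter = 2.6313
Total perimeter = 5.263

loops=2 perimeter=5.263


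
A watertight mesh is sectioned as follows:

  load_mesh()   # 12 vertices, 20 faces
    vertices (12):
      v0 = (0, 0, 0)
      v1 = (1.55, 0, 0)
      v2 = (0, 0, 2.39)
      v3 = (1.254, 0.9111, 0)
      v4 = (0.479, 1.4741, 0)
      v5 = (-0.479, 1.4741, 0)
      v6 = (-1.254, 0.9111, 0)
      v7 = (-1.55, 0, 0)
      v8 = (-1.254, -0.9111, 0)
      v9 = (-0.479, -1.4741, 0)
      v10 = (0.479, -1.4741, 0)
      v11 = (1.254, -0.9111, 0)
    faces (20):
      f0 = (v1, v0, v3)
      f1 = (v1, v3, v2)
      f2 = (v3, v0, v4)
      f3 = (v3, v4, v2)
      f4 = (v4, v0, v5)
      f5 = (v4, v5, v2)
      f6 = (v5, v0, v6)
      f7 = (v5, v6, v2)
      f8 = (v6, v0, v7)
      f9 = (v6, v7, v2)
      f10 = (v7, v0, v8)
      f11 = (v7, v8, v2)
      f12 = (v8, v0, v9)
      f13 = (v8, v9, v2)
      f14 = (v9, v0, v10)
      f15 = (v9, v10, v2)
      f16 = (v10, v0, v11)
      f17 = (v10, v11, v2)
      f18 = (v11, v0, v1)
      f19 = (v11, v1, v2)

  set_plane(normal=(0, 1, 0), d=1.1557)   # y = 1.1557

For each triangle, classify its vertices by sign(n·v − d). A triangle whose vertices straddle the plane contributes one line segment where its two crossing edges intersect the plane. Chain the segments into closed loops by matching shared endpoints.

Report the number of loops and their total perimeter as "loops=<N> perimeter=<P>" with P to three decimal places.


loops=1 perimeter=4.082

Straddling triangles (6 of 20):
  (v3,v0,v4) [--+] → (0.375538, 1.1557, 0)–(0.917295, 1.1557, 0)  len=0.5418
  (v3,v4,v2) [-+-] → (0.917295, 1.1557, 0)–(0.375538, 1.1557, 0.516231)  len=0.7483
  (v4,v0,v5) [+-+] → (0.375538, 1.1557, 0)–(-0.375538, 1.1557, 0)  len=0.7511
  (v4,v5,v2) [++-] → (-0.375538, 1.1557, 0.516231)–(0.375538, 1.1557, 0.516231)  len=0.7511
  (v5,v0,v6) [+--] → (-0.375538, 1.1557, 0)–(-0.917295, 1.1557, 0)  len=0.5418
  (v5,v6,v2) [+--] → (-0.917295, 1.1557, 0)–(-0.375538, 1.1557, 0.516231)  len=0.7483

Chained into 1 loop(s):
  loop 1: 6 segments, perimeter = 4.0823
Total perimeter = 4.082


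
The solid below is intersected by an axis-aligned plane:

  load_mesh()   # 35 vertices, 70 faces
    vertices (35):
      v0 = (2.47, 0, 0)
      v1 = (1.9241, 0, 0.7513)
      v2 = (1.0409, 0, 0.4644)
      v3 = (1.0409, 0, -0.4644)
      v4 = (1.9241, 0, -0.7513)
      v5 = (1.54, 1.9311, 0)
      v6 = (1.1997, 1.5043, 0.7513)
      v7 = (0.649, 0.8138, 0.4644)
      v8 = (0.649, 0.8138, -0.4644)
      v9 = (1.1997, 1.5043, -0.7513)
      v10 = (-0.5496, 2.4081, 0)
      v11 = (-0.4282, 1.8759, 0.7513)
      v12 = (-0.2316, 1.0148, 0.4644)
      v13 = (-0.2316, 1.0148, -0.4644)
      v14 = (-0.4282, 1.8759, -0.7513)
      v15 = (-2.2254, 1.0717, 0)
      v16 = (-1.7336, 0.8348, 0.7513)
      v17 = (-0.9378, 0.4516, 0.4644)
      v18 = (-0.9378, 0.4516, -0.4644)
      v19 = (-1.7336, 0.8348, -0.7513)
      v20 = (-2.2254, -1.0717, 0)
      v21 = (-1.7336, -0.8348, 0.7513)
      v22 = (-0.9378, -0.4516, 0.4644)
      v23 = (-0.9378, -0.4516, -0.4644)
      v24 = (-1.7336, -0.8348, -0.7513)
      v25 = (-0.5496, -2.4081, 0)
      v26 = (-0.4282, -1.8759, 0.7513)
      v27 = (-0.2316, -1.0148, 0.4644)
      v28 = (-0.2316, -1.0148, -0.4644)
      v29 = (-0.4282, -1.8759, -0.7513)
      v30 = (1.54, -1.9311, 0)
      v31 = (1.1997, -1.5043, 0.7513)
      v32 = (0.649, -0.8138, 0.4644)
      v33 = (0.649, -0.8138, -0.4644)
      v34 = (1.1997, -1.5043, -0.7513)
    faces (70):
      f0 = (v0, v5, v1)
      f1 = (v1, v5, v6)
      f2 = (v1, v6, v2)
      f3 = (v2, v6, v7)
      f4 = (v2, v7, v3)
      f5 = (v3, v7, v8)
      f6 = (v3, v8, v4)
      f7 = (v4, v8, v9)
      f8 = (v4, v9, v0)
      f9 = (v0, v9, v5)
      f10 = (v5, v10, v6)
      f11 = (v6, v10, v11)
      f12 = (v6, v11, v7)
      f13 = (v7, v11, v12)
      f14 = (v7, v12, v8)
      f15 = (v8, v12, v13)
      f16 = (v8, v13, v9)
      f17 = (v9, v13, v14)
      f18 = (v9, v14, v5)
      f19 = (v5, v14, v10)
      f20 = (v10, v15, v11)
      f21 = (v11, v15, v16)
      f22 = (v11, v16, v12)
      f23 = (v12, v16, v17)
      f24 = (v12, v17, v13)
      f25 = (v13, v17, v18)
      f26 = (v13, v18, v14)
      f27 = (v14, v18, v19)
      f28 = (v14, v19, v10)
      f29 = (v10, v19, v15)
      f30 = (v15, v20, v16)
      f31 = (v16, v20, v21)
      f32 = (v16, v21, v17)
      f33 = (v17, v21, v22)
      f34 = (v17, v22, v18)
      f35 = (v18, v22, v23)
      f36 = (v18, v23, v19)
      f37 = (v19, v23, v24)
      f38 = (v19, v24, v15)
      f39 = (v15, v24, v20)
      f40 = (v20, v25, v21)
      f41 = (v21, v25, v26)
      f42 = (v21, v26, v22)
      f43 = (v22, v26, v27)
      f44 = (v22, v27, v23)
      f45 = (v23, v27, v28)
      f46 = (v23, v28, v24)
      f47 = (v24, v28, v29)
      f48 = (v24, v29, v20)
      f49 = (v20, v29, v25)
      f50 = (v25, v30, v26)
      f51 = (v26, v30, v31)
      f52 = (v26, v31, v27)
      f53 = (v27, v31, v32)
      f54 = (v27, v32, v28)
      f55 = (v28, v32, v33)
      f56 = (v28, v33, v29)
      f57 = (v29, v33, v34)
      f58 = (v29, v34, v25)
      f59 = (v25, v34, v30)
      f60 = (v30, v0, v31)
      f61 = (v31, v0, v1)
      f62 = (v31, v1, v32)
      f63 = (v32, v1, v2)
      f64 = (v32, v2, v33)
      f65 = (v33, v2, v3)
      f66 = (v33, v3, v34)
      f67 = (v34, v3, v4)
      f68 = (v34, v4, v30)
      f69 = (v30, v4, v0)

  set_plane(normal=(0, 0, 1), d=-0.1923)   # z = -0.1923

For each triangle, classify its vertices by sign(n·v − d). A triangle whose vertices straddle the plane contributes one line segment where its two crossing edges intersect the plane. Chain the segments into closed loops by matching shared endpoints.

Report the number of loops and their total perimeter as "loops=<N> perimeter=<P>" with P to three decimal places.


loops=2 perimeter=20.478

Straddling triangles (28 of 70):
  (v2,v7,v3) [++-] → (0.92609, 0.23841, -0.1923)–(1.0409, 0, -0.1923)  len=0.2646
  (v3,v7,v8) [-+-] → (0.92609, 0.23841, -0.1923)–(0.649, 0.8138, -0.1923)  len=0.6386
  (v4,v9,v0) [--+] → (2.14486, 0.385035, -0.1923)–(2.33027, 0, -0.1923)  len=0.4274
  (v0,v9,v5) [+-+] → (2.14486, 0.385035, -0.1923)–(1.4529, 1.82186, -0.1923)  len=1.5948
  (v7,v12,v8) [++-] → (0.391021, 0.872685, -0.1923)–(0.649, 0.8138, -0.1923)  len=0.2646
  (v8,v12,v13) [-+-] → (0.391021, 0.872685, -0.1923)–(-0.2316, 1.0148, -0.1923)  len=0.6386
  (v9,v14,v5) [--+] → (1.03623, 1.91697, -0.1923)–(1.4529, 1.82186, -0.1923)  len=0.4274
  (v5,v14,v10) [+-+] → (1.03623, 1.91697, -0.1923)–(-0.518527, 2.27188, -0.1923)  len=1.5947
  (v12,v17,v13) [++-] → (-0.438487, 0.849806, -0.1923)–(-0.2316, 1.0148, -0.1923)  len=0.2646
  (v13,v17,v18) [-+-] → (-0.438487, 0.849806, -0.1923)–(-0.9378, 0.4516, -0.1923)  len=0.6387
  (v14,v19,v10) [--+] → (-0.852652, 2.0054, -0.1923)–(-0.518527, 2.27188, -0.1923)  len=0.4274
  (v10,v19,v15) [+-+] → (-0.852652, 2.0054, -0.1923)–(-2.09952, 1.01106, -0.1923)  len=1.5948
  (v17,v22,v18) [++-] → (-0.9378, 0.187, -0.1923)–(-0.9378, 0.4516, -0.1923)  len=0.2646
  (v18,v22,v23) [-+-] → (-0.9378, 0.187, -0.1923)–(-0.9378, -0.4516, -0.1923)  len=0.6386
  (v19,v24,v15) [--+] → (-2.09952, 0.583719, -0.1923)–(-2.09952, 1.01106, -0.1923)  len=0.4273
  (v15,v24,v20) [+-+] → (-2.09952, 0.583719, -0.1923)–(-2.09952, -1.01106, -0.1923)  len=1.5948
  (v22,v27,v23) [++-] → (-0.730913, -0.616594, -0.1923)–(-0.9378, -0.4516, -0.1923)  len=0.2646
  (v23,v27,v28) [-+-] → (-0.730913, -0.616594, -0.1923)–(-0.2316, -1.0148, -0.1923)  len=0.6387
  (v24,v29,v20) [--+] → (-1.7654, -1.27754, -0.1923)–(-2.09952, -1.01106, -0.1923)  len=0.4274
  (v20,v29,v25) [+-+] → (-1.7654, -1.27754, -0.1923)–(-0.518527, -2.27188, -0.1923)  len=1.5948
  (v27,v32,v28) [++-] → (0.0263794, -0.955915, -0.1923)–(-0.2316, -1.0148, -0.1923)  len=0.2646
  (v28,v32,v33) [-+-] → (0.0263794, -0.955915, -0.1923)–(0.649, -0.8138, -0.1923)  len=0.6386
  (v29,v34,v25) [--+] → (-0.101856, -2.17677, -0.1923)–(-0.518527, -2.27188, -0.1923)  len=0.4274
  (v25,v34,v30) [+-+] → (-0.101856, -2.17677, -0.1923)–(1.4529, -1.82186, -0.1923)  len=1.5947
  (v32,v2,v33) [++-] → (0.76381, -0.57539, -0.1923)–(0.649, -0.8138, -0.1923)  len=0.2646
  (v33,v2,v3) [-+-] → (0.76381, -0.57539, -0.1923)–(1.0409, 0, -0.1923)  len=0.6386
  (v34,v4,v30) [--+] → (1.63831, -1.43682, -0.1923)–(1.4529, -1.82186, -0.1923)  len=0.4274
  (v30,v4,v0) [+-+] → (1.63831, -1.43682, -0.1923)–(2.33027, 0, -0.1923)  len=1.5948

Chained into 2 loop(s):
  loop 1: 14 segments, perimeter = 6.3227
  loop 2: 14 segments, perimeter = 14.1550
Total perimeter = 20.478
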